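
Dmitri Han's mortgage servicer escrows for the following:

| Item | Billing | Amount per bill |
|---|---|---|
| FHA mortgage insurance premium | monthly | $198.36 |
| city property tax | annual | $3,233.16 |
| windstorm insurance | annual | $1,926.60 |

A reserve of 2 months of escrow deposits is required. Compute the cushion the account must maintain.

$1,256.68

FHA mortgage insurance premium: $198.36 × 12 = $2,380.32 per year
City property tax: $3,233.16 per year
Windstorm insurance: $1,926.60 per year
Total annual escrow = $7,540.08
Per month = $7,540.08 / 12 = $628.34
Cushion = 2 × $628.34 = $1,256.68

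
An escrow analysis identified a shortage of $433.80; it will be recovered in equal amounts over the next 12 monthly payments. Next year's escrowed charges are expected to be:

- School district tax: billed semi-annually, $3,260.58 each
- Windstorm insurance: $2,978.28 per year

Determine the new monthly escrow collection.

$827.77

School district tax: $3,260.58 × 2 = $6,521.16 annually
Windstorm insurance: $2,978.28 annually
Total annual escrow = $6,521.16 + $2,978.28 = $9,499.44
Base monthly escrow = $9,499.44 / 12 = $791.62
Shortage per month = $433.80 ÷ 12 = $36.15
Adjusted monthly = $791.62 + $36.15 = $827.77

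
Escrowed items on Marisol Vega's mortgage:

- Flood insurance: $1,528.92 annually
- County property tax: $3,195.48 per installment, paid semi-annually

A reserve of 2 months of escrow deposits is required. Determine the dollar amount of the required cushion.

Flood insurance = $1,528.92
County property tax = $3,195.48 × 2 = $6,390.96
Total per year = $1,528.92 + $6,390.96 = $7,919.88
Base monthly escrow = $7,919.88 ÷ 12 = $659.99
Cushion = 2 × $659.99 = $1,319.98

$1,319.98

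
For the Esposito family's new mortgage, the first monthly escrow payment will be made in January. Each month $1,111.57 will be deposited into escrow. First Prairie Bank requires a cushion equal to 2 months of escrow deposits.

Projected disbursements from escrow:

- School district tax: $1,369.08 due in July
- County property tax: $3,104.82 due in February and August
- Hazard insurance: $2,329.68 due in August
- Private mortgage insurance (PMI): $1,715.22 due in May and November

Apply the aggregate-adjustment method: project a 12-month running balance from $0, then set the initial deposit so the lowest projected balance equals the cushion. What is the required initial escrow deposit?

$4,954.20

Cushion = 2 × $1,111.57 = $2,223.14
Trial balance (start $0, +$1,111.57 each month, − disbursements):
  Jan: +$1,111.57 → $1,111.57
  Feb: +$1,111.57 − $3,104.82 → -$881.68
  Mar: +$1,111.57 → $229.89
  Apr: +$1,111.57 → $1,341.46
  May: +$1,111.57 − $1,715.22 → $737.81
  Jun: +$1,111.57 → $1,849.38
  Jul: +$1,111.57 − $1,369.08 → $1,591.87
  Aug: +$1,111.57 − $5,434.50 → -$2,731.06
  Sep: +$1,111.57 → -$1,619.49
  Oct: +$1,111.57 → -$507.92
  Nov: +$1,111.57 − $1,715.22 → -$1,111.57
  Dec: +$1,111.57 → $0.00
Lowest trial balance = -$2,731.06 (Aug)
Initial deposit = cushion − low point = $2,223.14 − (-$2,731.06) = $4,954.20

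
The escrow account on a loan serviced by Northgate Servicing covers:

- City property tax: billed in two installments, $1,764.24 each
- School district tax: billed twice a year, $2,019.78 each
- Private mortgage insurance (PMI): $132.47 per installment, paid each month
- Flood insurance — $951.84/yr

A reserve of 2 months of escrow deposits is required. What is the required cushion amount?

$1,684.92

City property tax = $1,764.24 × 2 = $3,528.48 per year
School district tax = $2,019.78 × 2 = $4,039.56 per year
Private mortgage insurance (PMI) = $132.47 × 12 = $1,589.64 per year
Flood insurance = $951.84 per year
Combined annual = $10,109.52
Monthly = $10,109.52 / 12 = $842.46
Required cushion = 2 × $842.46 = $1,684.92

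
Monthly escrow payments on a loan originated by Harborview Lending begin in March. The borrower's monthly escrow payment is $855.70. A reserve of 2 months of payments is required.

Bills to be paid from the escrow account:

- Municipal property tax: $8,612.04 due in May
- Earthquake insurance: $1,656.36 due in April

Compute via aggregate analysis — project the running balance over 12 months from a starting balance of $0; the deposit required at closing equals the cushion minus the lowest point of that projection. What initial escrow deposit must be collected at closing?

$9,412.70

Cushion = 2 × $855.70 = $1,711.40
Trial balance (start $0, +$855.70 each month, − disbursements):
  Mar: +$855.70 → $855.70
  Apr: +$855.70 − $1,656.36 → $55.04
  May: +$855.70 − $8,612.04 → -$7,701.30
  Jun: +$855.70 → -$6,845.60
  Jul: +$855.70 → -$5,989.90
  Aug: +$855.70 → -$5,134.20
  Sep: +$855.70 → -$4,278.50
  Oct: +$855.70 → -$3,422.80
  Nov: +$855.70 → -$2,567.10
  Dec: +$855.70 → -$1,711.40
  Jan: +$855.70 → -$855.70
  Feb: +$855.70 → $0.00
Lowest trial balance = -$7,701.30 (May)
Initial deposit = cushion − low point = $1,711.40 − (-$7,701.30) = $9,412.70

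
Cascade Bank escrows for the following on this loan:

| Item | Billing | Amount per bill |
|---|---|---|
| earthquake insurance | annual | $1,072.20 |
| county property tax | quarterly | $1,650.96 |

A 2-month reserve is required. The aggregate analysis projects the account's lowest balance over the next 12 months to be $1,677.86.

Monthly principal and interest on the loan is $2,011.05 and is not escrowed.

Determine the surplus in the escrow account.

$398.52

Earthquake insurance = $1,072.20
County property tax = $1,650.96 × 4 = $6,603.84
Total per year = $1,072.20 + $6,603.84 = $7,676.04
Per month = $7,676.04 / 12 = $639.67
Required reserve = 2 × $639.67 = $1,279.34
Surplus = $1,677.86 − $1,279.34 = $398.52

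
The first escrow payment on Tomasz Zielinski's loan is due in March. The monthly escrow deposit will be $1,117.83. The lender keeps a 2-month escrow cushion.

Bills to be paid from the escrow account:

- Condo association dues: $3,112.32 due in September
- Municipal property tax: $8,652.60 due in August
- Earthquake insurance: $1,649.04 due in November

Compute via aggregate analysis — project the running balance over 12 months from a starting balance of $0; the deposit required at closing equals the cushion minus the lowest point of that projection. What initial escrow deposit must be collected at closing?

Cushion = 2 × $1,117.83 = $2,235.66
Trial balance (start $0, +$1,117.83 each month, − disbursements):
  Mar: +$1,117.83 → $1,117.83
  Apr: +$1,117.83 → $2,235.66
  May: +$1,117.83 → $3,353.49
  Jun: +$1,117.83 → $4,471.32
  Jul: +$1,117.83 → $5,589.15
  Aug: +$1,117.83 − $8,652.60 → -$1,945.62
  Sep: +$1,117.83 − $3,112.32 → -$3,940.11
  Oct: +$1,117.83 → -$2,822.28
  Nov: +$1,117.83 − $1,649.04 → -$3,353.49
  Dec: +$1,117.83 → -$2,235.66
  Jan: +$1,117.83 → -$1,117.83
  Feb: +$1,117.83 → $0.00
Lowest trial balance = -$3,940.11 (Sep)
Initial deposit = cushion − low point = $2,235.66 − (-$3,940.11) = $6,175.77

$6,175.77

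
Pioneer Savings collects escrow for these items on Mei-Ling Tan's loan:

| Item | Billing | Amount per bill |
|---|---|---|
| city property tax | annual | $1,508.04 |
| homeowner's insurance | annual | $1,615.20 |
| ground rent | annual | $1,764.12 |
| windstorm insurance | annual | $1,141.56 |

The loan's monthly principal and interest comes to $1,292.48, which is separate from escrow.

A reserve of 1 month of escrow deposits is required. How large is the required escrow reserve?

City property tax = $1,508.04
Homeowner's insurance = $1,615.20
Ground rent = $1,764.12
Windstorm insurance = $1,141.56
Annual escrow total = $6,028.92
Monthly = $6,028.92 / 12 = $502.41
Required cushion = 1 × $502.41 = $502.41

$502.41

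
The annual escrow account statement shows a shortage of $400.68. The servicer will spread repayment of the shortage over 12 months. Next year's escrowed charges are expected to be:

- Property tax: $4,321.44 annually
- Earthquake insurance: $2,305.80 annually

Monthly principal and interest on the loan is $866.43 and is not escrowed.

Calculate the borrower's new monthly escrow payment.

$585.66

Property tax = $4,321.44 per year
Earthquake insurance = $2,305.80 per year
Annual escrow total = $6,627.24
Monthly escrow = $6,627.24 ÷ 12 = $552.27
Monthly shortage recovery: $400.68 / 12 = $33.39
Adjusted monthly = $552.27 + $33.39 = $585.66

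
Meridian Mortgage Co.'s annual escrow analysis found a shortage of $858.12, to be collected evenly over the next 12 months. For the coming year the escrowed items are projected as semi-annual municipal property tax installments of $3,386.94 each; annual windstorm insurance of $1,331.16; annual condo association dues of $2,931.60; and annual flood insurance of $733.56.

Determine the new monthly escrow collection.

Municipal property tax = $3,386.94 × 2 = $6,773.88 annually
Windstorm insurance = $1,331.16 annually
Condo association dues = $2,931.60 annually
Flood insurance = $733.56 annually
Combined annual = $11,770.20
Monthly escrow = $11,770.20 ÷ 12 = $980.85
Monthly shortage recovery: $858.12 ÷ 12 = $71.51
New monthly escrow = $980.85 + $71.51 = $1,052.36

$1,052.36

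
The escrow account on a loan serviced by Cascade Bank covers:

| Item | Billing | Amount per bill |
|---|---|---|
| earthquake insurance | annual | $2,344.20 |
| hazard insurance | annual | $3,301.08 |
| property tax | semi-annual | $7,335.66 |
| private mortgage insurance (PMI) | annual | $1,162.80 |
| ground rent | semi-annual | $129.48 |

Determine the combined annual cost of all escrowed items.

Earthquake insurance: $2,344.20/yr
Hazard insurance: $3,301.08/yr
Property tax: $7,335.66 × 2 = $14,671.32/yr
Private mortgage insurance (PMI): $1,162.80/yr
Ground rent: $129.48 × 2 = $258.96/yr
Annual escrow total = $2,344.20 + $3,301.08 + $14,671.32 + $1,162.80 + $258.96 = $21,738.36

$21,738.36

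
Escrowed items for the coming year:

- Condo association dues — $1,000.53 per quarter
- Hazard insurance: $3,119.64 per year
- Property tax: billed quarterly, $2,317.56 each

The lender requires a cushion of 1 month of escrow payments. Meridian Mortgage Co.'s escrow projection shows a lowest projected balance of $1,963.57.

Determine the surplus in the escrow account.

Condo association dues — $1,000.53 × 4 = $4,002.12/yr
Hazard insurance — $3,119.64/yr
Property tax — $2,317.56 × 4 = $9,270.24/yr
Annual escrow total = $4,002.12 + $3,119.64 + $9,270.24 = $16,392.00
Monthly = $16,392.00 / 12 = $1,366.00
Required cushion = 1 × $1,366.00 = $1,366.00
Excess over cushion: $1,963.57 − $1,366.00 = $597.57

$597.57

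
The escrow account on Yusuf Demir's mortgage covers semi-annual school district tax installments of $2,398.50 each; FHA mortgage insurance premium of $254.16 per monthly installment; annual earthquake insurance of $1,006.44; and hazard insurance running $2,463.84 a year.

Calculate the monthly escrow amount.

School district tax: $2,398.50 × 2 = $4,797.00 per year
FHA mortgage insurance premium: $254.16 × 12 = $3,049.92 per year
Earthquake insurance: $1,006.44 per year
Hazard insurance: $2,463.84 per year
Combined annual = $11,317.20
Monthly escrow = $11,317.20 ÷ 12 = $943.10

$943.10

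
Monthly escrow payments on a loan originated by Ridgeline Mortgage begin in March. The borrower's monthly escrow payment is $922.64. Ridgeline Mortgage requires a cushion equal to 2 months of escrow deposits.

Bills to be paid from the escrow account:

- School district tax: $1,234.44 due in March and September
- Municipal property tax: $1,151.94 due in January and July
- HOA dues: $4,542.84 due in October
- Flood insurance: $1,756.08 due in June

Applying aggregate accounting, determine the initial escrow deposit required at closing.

$4,383.90

Cushion = 2 × $922.64 = $1,845.28
Trial balance (start $0, +$922.64 each month, − disbursements):
  Mar: +$922.64 − $1,234.44 → -$311.80
  Apr: +$922.64 → $610.84
  May: +$922.64 → $1,533.48
  Jun: +$922.64 − $1,756.08 → $700.04
  Jul: +$922.64 − $1,151.94 → $470.74
  Aug: +$922.64 → $1,393.38
  Sep: +$922.64 − $1,234.44 → $1,081.58
  Oct: +$922.64 − $4,542.84 → -$2,538.62
  Nov: +$922.64 → -$1,615.98
  Dec: +$922.64 → -$693.34
  Jan: +$922.64 − $1,151.94 → -$922.64
  Feb: +$922.64 → $0.00
Lowest trial balance = -$2,538.62 (Oct)
Initial deposit = cushion − low point = $1,845.28 − (-$2,538.62) = $4,383.90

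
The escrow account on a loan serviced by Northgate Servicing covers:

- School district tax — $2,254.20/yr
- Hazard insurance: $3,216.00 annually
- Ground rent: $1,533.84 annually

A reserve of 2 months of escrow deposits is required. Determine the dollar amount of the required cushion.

$1,167.34

School district tax — $2,254.20/yr
Hazard insurance — $3,216.00/yr
Ground rent — $1,533.84/yr
Yearly total = $7,004.04
Monthly = $7,004.04 / 12 = $583.67
Reserve = 2 × $583.67 = $1,167.34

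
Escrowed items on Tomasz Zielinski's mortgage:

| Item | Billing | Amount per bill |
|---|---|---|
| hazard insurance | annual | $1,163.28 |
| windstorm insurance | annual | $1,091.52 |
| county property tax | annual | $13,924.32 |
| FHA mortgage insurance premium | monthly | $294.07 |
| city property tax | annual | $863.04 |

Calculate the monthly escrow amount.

$1,714.25

Hazard insurance = $1,163.28/yr
Windstorm insurance = $1,091.52/yr
County property tax = $13,924.32/yr
FHA mortgage insurance premium = $294.07 × 12 = $3,528.84/yr
City property tax = $863.04/yr
Total per year = $1,163.28 + $1,091.52 + $13,924.32 + $3,528.84 + $863.04 = $20,571.00
Per month = $20,571.00 ÷ 12 = $1,714.25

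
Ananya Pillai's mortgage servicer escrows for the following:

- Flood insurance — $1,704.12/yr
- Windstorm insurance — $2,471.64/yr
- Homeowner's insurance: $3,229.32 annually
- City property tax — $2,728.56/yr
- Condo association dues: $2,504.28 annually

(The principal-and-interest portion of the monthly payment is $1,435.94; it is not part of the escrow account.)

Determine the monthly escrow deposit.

$1,053.16

Flood insurance: $1,704.12 per year
Windstorm insurance: $2,471.64 per year
Homeowner's insurance: $3,229.32 per year
City property tax: $2,728.56 per year
Condo association dues: $2,504.28 per year
Total annual escrow = $1,704.12 + $2,471.64 + $3,229.32 + $2,728.56 + $2,504.28 = $12,637.92
Per month = $12,637.92 ÷ 12 = $1,053.16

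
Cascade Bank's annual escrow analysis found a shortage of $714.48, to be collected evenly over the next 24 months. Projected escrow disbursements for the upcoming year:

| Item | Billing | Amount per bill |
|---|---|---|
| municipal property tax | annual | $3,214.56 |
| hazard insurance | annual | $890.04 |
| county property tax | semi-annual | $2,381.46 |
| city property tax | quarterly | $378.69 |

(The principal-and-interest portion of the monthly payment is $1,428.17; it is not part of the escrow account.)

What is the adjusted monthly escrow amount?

Municipal property tax: $3,214.56
Hazard insurance: $890.04
County property tax: $2,381.46 × 2 = $4,762.92
City property tax: $378.69 × 4 = $1,514.76
Total per year = $10,382.28
Per month = $10,382.28 ÷ 12 = $865.19
Monthly shortage recovery: $714.48 / 24 = $29.77
New monthly escrow = $865.19 + $29.77 = $894.96

$894.96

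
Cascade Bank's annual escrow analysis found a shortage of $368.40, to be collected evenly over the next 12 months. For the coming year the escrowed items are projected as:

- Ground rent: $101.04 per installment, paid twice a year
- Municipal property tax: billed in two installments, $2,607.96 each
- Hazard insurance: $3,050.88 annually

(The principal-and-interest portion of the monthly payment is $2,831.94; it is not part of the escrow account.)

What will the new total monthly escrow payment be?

Ground rent — $101.04 × 2 = $202.08 per year
Municipal property tax — $2,607.96 × 2 = $5,215.92 per year
Hazard insurance — $3,050.88 per year
Total per year = $202.08 + $5,215.92 + $3,050.88 = $8,468.88
Per month = $8,468.88 / 12 = $705.74
Shortage spread = $368.40 ÷ 12 = $30.70/mo
New monthly escrow = $705.74 + $30.70 = $736.44

$736.44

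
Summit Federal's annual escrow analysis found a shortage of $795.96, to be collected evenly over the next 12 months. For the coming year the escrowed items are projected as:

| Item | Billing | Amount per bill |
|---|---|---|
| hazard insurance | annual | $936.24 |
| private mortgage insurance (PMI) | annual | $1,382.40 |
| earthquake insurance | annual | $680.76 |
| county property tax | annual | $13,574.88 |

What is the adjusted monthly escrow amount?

$1,447.52

Hazard insurance = $936.24 per year
Private mortgage insurance (PMI) = $1,382.40 per year
Earthquake insurance = $680.76 per year
County property tax = $13,574.88 per year
Annual escrow total = $936.24 + $1,382.40 + $680.76 + $13,574.88 = $16,574.28
Base monthly escrow = $16,574.28 ÷ 12 = $1,381.19
Shortage spread = $795.96 / 12 = $66.33/mo
Adjusted monthly = $1,381.19 + $66.33 = $1,447.52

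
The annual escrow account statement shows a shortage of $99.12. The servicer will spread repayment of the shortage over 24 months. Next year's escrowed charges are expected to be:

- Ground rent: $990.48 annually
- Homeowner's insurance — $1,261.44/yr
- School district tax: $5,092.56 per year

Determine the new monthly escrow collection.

$616.17

Ground rent — $990.48/yr
Homeowner's insurance — $1,261.44/yr
School district tax — $5,092.56/yr
Annual escrow total = $990.48 + $1,261.44 + $5,092.56 = $7,344.48
Monthly = $7,344.48 ÷ 12 = $612.04
Shortage per month = $99.12 / 24 = $4.13
Adjusted monthly = $612.04 + $4.13 = $616.17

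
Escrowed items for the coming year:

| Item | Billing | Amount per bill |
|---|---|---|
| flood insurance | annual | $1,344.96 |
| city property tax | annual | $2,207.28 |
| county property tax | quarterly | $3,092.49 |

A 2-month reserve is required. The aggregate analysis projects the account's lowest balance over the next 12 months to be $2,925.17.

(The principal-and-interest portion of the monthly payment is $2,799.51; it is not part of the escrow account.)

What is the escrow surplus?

Flood insurance — $1,344.96 per year
City property tax — $2,207.28 per year
County property tax — $3,092.49 × 4 = $12,369.96 per year
Combined annual = $15,922.20
Base monthly escrow = $15,922.20 / 12 = $1,326.85
Required reserve = 2 × $1,326.85 = $2,653.70
Surplus = $2,925.17 − $2,653.70 = $271.47

$271.47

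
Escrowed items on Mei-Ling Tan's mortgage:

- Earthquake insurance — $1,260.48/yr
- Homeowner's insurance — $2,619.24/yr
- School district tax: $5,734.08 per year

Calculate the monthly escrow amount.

Earthquake insurance — $1,260.48 annually
Homeowner's insurance — $2,619.24 annually
School district tax — $5,734.08 annually
Total per year = $1,260.48 + $2,619.24 + $5,734.08 = $9,613.80
Monthly escrow = $9,613.80 / 12 = $801.15

$801.15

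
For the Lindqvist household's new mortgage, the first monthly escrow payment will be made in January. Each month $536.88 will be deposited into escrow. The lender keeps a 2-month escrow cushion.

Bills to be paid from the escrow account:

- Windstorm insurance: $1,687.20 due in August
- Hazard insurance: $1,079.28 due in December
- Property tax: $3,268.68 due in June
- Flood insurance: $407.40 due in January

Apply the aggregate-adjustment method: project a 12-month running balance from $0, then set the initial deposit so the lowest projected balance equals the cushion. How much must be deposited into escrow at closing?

Cushion = 2 × $536.88 = $1,073.76
Trial balance (start $0, +$536.88 each month, − disbursements):
  Jan: +$536.88 − $407.40 → $129.48
  Feb: +$536.88 → $666.36
  Mar: +$536.88 → $1,203.24
  Apr: +$536.88 → $1,740.12
  May: +$536.88 → $2,277.00
  Jun: +$536.88 − $3,268.68 → -$454.80
  Jul: +$536.88 → $82.08
  Aug: +$536.88 − $1,687.20 → -$1,068.24
  Sep: +$536.88 → -$531.36
  Oct: +$536.88 → $5.52
  Nov: +$536.88 → $542.40
  Dec: +$536.88 − $1,079.28 → $0.00
Lowest trial balance = -$1,068.24 (Aug)
Initial deposit = cushion − low point = $1,073.76 − (-$1,068.24) = $2,142.00

$2,142.00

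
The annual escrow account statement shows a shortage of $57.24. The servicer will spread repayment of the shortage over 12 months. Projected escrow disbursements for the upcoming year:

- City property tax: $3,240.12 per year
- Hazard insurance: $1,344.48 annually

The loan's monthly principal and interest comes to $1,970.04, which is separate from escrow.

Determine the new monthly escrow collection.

City property tax: $3,240.12/yr
Hazard insurance: $1,344.48/yr
Combined annual = $4,584.60
Base monthly escrow = $4,584.60 ÷ 12 = $382.05
Shortage spread = $57.24 ÷ 12 = $4.77/mo
Adjusted monthly = $382.05 + $4.77 = $386.82

$386.82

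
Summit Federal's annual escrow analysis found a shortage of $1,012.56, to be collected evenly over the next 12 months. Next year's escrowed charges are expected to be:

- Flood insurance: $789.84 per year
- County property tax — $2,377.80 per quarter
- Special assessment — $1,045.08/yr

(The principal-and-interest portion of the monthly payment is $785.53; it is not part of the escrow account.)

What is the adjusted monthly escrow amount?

$1,029.89

Flood insurance = $789.84
County property tax = $2,377.80 × 4 = $9,511.20
Special assessment = $1,045.08
Yearly total = $789.84 + $9,511.20 + $1,045.08 = $11,346.12
Per month = $11,346.12 ÷ 12 = $945.51
Shortage per month = $1,012.56 ÷ 12 = $84.38
New monthly escrow = $945.51 + $84.38 = $1,029.89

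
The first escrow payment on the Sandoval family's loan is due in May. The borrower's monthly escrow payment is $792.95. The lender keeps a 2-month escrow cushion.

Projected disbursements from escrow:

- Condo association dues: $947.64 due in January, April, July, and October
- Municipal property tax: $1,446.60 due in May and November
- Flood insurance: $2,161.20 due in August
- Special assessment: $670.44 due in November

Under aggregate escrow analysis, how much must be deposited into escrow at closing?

$3,655.37

Cushion = 2 × $792.95 = $1,585.90
Trial balance (start $0, +$792.95 each month, − disbursements):
  May: +$792.95 − $1,446.60 → -$653.65
  Jun: +$792.95 → $139.30
  Jul: +$792.95 − $947.64 → -$15.39
  Aug: +$792.95 − $2,161.20 → -$1,383.64
  Sep: +$792.95 → -$590.69
  Oct: +$792.95 − $947.64 → -$745.38
  Nov: +$792.95 − $2,117.04 → -$2,069.47
  Dec: +$792.95 → -$1,276.52
  Jan: +$792.95 − $947.64 → -$1,431.21
  Feb: +$792.95 → -$638.26
  Mar: +$792.95 → $154.69
  Apr: +$792.95 − $947.64 → $0.00
Lowest trial balance = -$2,069.47 (Nov)
Initial deposit = cushion − low point = $1,585.90 − (-$2,069.47) = $3,655.37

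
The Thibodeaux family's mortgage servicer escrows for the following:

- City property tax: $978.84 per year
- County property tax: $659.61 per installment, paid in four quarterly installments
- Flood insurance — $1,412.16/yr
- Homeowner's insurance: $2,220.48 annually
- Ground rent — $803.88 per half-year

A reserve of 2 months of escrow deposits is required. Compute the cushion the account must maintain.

City property tax: $978.84 per year
County property tax: $659.61 × 4 = $2,638.44 per year
Flood insurance: $1,412.16 per year
Homeowner's insurance: $2,220.48 per year
Ground rent: $803.88 × 2 = $1,607.76 per year
Total annual escrow = $978.84 + $2,638.44 + $1,412.16 + $2,220.48 + $1,607.76 = $8,857.68
Monthly escrow = $8,857.68 / 12 = $738.14
Reserve = 2 × $738.14 = $1,476.28

$1,476.28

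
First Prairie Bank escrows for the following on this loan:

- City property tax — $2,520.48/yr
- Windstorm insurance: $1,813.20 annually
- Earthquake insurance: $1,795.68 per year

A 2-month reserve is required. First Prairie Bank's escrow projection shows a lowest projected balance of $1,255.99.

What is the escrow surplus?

City property tax — $2,520.48
Windstorm insurance — $1,813.20
Earthquake insurance — $1,795.68
Total per year = $6,129.36
Base monthly escrow = $6,129.36 ÷ 12 = $510.78
Required cushion = 2 × $510.78 = $1,021.56
Excess over cushion: $1,255.99 − $1,021.56 = $234.43

$234.43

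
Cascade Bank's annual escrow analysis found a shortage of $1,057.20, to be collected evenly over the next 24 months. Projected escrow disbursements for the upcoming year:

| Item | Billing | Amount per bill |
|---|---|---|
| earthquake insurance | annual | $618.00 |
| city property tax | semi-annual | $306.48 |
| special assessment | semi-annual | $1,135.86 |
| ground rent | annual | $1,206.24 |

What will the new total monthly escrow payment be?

Earthquake insurance = $618.00/yr
City property tax = $306.48 × 2 = $612.96/yr
Special assessment = $1,135.86 × 2 = $2,271.72/yr
Ground rent = $1,206.24/yr
Total annual escrow = $4,708.92
Per month = $4,708.92 ÷ 12 = $392.41
Shortage per month = $1,057.20 ÷ 24 = $44.05
Adjusted monthly = $392.41 + $44.05 = $436.46

$436.46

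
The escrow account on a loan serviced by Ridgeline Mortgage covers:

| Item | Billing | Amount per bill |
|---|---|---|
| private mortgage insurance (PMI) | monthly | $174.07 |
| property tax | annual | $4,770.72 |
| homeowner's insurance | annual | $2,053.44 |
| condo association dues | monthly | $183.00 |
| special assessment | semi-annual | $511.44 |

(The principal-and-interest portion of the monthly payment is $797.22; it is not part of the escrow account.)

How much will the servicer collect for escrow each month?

$1,010.99

Private mortgage insurance (PMI) = $174.07 × 12 = $2,088.84
Property tax = $4,770.72
Homeowner's insurance = $2,053.44
Condo association dues = $183.00 × 12 = $2,196.00
Special assessment = $511.44 × 2 = $1,022.88
Yearly total = $2,088.84 + $4,770.72 + $2,053.44 + $2,196.00 + $1,022.88 = $12,131.88
Monthly = $12,131.88 / 12 = $1,010.99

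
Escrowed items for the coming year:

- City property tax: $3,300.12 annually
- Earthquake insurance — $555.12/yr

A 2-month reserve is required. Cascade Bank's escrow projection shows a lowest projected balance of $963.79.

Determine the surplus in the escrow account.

City property tax — $3,300.12
Earthquake insurance — $555.12
Total per year = $3,300.12 + $555.12 = $3,855.24
Monthly = $3,855.24 / 12 = $321.27
Required reserve = 2 × $321.27 = $642.54
Excess over cushion: $963.79 − $642.54 = $321.25

$321.25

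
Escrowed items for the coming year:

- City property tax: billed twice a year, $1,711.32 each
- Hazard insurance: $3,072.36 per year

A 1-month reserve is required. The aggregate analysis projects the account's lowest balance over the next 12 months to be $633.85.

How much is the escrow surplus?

$92.60

City property tax = $1,711.32 × 2 = $3,422.64 annually
Hazard insurance = $3,072.36 annually
Total annual escrow = $3,422.64 + $3,072.36 = $6,495.00
Monthly escrow = $6,495.00 ÷ 12 = $541.25
Required reserve = 1 × $541.25 = $541.25
Excess over cushion: $633.85 − $541.25 = $92.60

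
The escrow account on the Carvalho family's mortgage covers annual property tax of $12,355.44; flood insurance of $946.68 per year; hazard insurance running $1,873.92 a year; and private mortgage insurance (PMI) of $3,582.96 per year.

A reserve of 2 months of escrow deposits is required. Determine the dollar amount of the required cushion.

Property tax — $12,355.44 per year
Flood insurance — $946.68 per year
Hazard insurance — $1,873.92 per year
Private mortgage insurance (PMI) — $3,582.96 per year
Yearly total = $12,355.44 + $946.68 + $1,873.92 + $3,582.96 = $18,759.00
Base monthly escrow = $18,759.00 ÷ 12 = $1,563.25
Reserve = 2 × $1,563.25 = $3,126.50

$3,126.50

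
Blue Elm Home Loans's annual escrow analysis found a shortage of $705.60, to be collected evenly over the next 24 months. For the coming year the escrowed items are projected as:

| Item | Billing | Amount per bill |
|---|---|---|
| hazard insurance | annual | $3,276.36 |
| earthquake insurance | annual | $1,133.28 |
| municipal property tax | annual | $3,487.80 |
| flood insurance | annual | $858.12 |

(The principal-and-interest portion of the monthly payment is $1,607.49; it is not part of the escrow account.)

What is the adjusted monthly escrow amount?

$759.03

Hazard insurance: $3,276.36 annually
Earthquake insurance: $1,133.28 annually
Municipal property tax: $3,487.80 annually
Flood insurance: $858.12 annually
Combined annual = $8,755.56
Monthly = $8,755.56 / 12 = $729.63
Shortage per month = $705.60 / 24 = $29.40
New monthly escrow = $729.63 + $29.40 = $759.03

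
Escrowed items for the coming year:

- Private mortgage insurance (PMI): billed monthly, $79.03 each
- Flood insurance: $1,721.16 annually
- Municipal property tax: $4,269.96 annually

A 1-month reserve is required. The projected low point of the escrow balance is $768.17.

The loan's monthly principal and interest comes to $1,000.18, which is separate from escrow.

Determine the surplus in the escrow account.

$189.88

Private mortgage insurance (PMI) = $79.03 × 12 = $948.36 annually
Flood insurance = $1,721.16 annually
Municipal property tax = $4,269.96 annually
Annual escrow total = $6,939.48
Per month = $6,939.48 / 12 = $578.29
Required cushion = 1 × $578.29 = $578.29
Excess over cushion: $768.17 − $578.29 = $189.88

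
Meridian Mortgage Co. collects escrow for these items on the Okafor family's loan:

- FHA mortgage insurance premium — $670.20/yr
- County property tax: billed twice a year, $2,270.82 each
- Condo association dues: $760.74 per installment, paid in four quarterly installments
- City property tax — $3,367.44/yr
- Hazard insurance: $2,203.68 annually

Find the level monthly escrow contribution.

$1,152.16

FHA mortgage insurance premium — $670.20
County property tax — $2,270.82 × 2 = $4,541.64
Condo association dues — $760.74 × 4 = $3,042.96
City property tax — $3,367.44
Hazard insurance — $2,203.68
Yearly total = $670.20 + $4,541.64 + $3,042.96 + $3,367.44 + $2,203.68 = $13,825.92
Monthly = $13,825.92 / 12 = $1,152.16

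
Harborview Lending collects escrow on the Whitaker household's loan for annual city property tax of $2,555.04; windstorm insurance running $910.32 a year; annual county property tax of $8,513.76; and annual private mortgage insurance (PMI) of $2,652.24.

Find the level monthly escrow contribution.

City property tax = $2,555.04 per year
Windstorm insurance = $910.32 per year
County property tax = $8,513.76 per year
Private mortgage insurance (PMI) = $2,652.24 per year
Total annual escrow = $2,555.04 + $910.32 + $8,513.76 + $2,652.24 = $14,631.36
Per month = $14,631.36 ÷ 12 = $1,219.28

$1,219.28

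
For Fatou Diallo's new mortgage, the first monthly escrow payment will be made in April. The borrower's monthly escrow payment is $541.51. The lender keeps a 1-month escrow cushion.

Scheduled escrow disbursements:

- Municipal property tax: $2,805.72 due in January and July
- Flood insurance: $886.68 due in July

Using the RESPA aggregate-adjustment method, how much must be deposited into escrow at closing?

Cushion = 1 × $541.51 = $541.51
Trial balance (start $0, +$541.51 each month, − disbursements):
  Apr: +$541.51 → $541.51
  May: +$541.51 → $1,083.02
  Jun: +$541.51 → $1,624.53
  Jul: +$541.51 − $3,692.40 → -$1,526.36
  Aug: +$541.51 → -$984.85
  Sep: +$541.51 → -$443.34
  Oct: +$541.51 → $98.17
  Nov: +$541.51 → $639.68
  Dec: +$541.51 → $1,181.19
  Jan: +$541.51 − $2,805.72 → -$1,083.02
  Feb: +$541.51 → -$541.51
  Mar: +$541.51 → $0.00
Lowest trial balance = -$1,526.36 (Jul)
Initial deposit = cushion − low point = $541.51 − (-$1,526.36) = $2,067.87

$2,067.87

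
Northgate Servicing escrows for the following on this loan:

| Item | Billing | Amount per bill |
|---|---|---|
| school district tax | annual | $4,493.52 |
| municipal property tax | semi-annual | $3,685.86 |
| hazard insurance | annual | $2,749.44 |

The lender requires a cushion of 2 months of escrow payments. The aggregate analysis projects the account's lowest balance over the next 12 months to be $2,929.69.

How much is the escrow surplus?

$493.91

School district tax: $4,493.52 per year
Municipal property tax: $3,685.86 × 2 = $7,371.72 per year
Hazard insurance: $2,749.44 per year
Total annual escrow = $4,493.52 + $7,371.72 + $2,749.44 = $14,614.68
Base monthly escrow = $14,614.68 / 12 = $1,217.89
Cushion = 2 × $1,217.89 = $2,435.78
Excess over cushion: $2,929.69 − $2,435.78 = $493.91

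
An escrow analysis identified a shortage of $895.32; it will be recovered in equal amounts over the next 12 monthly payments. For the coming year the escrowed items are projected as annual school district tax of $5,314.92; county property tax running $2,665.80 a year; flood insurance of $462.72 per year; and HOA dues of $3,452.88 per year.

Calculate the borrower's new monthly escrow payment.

$1,065.97

School district tax: $5,314.92
County property tax: $2,665.80
Flood insurance: $462.72
HOA dues: $3,452.88
Total annual escrow = $11,896.32
Per month = $11,896.32 ÷ 12 = $991.36
Shortage per month = $895.32 / 12 = $74.61
Adjusted monthly = $991.36 + $74.61 = $1,065.97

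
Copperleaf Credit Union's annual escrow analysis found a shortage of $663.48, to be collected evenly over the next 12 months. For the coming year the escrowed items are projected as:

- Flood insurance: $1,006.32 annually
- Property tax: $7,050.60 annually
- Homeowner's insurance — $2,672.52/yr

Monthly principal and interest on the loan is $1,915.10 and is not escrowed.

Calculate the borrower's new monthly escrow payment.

$949.41

Flood insurance — $1,006.32 per year
Property tax — $7,050.60 per year
Homeowner's insurance — $2,672.52 per year
Total per year = $10,729.44
Base monthly escrow = $10,729.44 ÷ 12 = $894.12
Shortage per month = $663.48 ÷ 12 = $55.29
Adjusted monthly = $894.12 + $55.29 = $949.41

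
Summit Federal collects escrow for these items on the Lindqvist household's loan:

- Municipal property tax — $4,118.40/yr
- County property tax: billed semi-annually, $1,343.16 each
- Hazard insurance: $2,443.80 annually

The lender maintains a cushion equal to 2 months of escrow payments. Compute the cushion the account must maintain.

$1,541.42

Municipal property tax — $4,118.40/yr
County property tax — $1,343.16 × 2 = $2,686.32/yr
Hazard insurance — $2,443.80/yr
Annual escrow total = $4,118.40 + $2,686.32 + $2,443.80 = $9,248.52
Base monthly escrow = $9,248.52 / 12 = $770.71
Reserve = 2 × $770.71 = $1,541.42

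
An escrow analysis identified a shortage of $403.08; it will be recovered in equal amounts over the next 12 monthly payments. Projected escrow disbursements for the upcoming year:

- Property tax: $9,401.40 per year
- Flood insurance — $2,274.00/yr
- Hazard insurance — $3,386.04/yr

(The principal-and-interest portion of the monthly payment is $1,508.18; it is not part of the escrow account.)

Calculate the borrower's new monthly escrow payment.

$1,288.71

Property tax = $9,401.40
Flood insurance = $2,274.00
Hazard insurance = $3,386.04
Total annual escrow = $15,061.44
Monthly = $15,061.44 / 12 = $1,255.12
Shortage per month = $403.08 ÷ 12 = $33.59
Adjusted monthly = $1,255.12 + $33.59 = $1,288.71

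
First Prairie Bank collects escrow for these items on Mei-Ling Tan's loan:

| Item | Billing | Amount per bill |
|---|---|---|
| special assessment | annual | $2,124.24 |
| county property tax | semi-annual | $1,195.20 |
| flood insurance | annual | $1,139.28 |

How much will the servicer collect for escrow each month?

Special assessment: $2,124.24
County property tax: $1,195.20 × 2 = $2,390.40
Flood insurance: $1,139.28
Combined annual = $5,653.92
Base monthly escrow = $5,653.92 ÷ 12 = $471.16

$471.16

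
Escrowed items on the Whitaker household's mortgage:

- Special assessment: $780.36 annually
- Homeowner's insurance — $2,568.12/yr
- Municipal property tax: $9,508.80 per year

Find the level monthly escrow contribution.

$1,071.44

Special assessment = $780.36
Homeowner's insurance = $2,568.12
Municipal property tax = $9,508.80
Combined annual = $780.36 + $2,568.12 + $9,508.80 = $12,857.28
Per month = $12,857.28 / 12 = $1,071.44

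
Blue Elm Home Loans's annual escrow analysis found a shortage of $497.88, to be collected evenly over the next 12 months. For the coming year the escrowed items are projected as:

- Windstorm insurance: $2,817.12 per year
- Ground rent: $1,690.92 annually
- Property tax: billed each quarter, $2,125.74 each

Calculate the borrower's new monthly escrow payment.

Windstorm insurance = $2,817.12 annually
Ground rent = $1,690.92 annually
Property tax = $2,125.74 × 4 = $8,502.96 annually
Total annual escrow = $2,817.12 + $1,690.92 + $8,502.96 = $13,011.00
Per month = $13,011.00 / 12 = $1,084.25
Shortage spread = $497.88 / 12 = $41.49/mo
Adjusted monthly = $1,084.25 + $41.49 = $1,125.74

$1,125.74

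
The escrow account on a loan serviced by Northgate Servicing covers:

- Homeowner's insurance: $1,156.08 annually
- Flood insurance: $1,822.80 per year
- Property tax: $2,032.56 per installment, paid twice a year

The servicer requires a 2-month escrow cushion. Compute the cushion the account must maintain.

$1,174.00

Homeowner's insurance = $1,156.08 per year
Flood insurance = $1,822.80 per year
Property tax = $2,032.56 × 2 = $4,065.12 per year
Yearly total = $1,156.08 + $1,822.80 + $4,065.12 = $7,044.00
Base monthly escrow = $7,044.00 ÷ 12 = $587.00
Cushion = 2 × $587.00 = $1,174.00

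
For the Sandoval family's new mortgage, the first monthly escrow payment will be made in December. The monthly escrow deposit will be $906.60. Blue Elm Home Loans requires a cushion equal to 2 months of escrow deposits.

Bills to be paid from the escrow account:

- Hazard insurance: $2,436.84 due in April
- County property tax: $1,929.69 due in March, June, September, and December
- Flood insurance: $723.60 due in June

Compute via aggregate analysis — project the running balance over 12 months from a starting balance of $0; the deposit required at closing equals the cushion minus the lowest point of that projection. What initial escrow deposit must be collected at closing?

Cushion = 2 × $906.60 = $1,813.20
Trial balance (start $0, +$906.60 each month, − disbursements):
  Dec: +$906.60 − $1,929.69 → -$1,023.09
  Jan: +$906.60 → -$116.49
  Feb: +$906.60 → $790.11
  Mar: +$906.60 − $1,929.69 → -$232.98
  Apr: +$906.60 − $2,436.84 → -$1,763.22
  May: +$906.60 → -$856.62
  Jun: +$906.60 − $2,653.29 → -$2,603.31
  Jul: +$906.60 → -$1,696.71
  Aug: +$906.60 → -$790.11
  Sep: +$906.60 − $1,929.69 → -$1,813.20
  Oct: +$906.60 → -$906.60
  Nov: +$906.60 → $0.00
Lowest trial balance = -$2,603.31 (Jun)
Initial deposit = cushion − low point = $1,813.20 − (-$2,603.31) = $4,416.51

$4,416.51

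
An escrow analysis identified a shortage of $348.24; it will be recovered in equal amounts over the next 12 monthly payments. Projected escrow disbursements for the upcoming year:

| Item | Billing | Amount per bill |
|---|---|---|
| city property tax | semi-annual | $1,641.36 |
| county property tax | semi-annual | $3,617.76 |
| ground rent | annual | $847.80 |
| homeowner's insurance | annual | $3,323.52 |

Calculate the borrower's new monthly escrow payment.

$1,253.15

City property tax: $1,641.36 × 2 = $3,282.72 annually
County property tax: $3,617.76 × 2 = $7,235.52 annually
Ground rent: $847.80 annually
Homeowner's insurance: $3,323.52 annually
Combined annual = $3,282.72 + $7,235.52 + $847.80 + $3,323.52 = $14,689.56
Monthly escrow = $14,689.56 ÷ 12 = $1,224.13
Monthly shortage recovery: $348.24 / 12 = $29.02
Adjusted monthly = $1,224.13 + $29.02 = $1,253.15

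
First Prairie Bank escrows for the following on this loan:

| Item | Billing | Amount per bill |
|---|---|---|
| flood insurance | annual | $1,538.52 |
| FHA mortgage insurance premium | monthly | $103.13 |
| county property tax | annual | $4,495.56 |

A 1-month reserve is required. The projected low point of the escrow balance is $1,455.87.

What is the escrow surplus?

Flood insurance = $1,538.52 annually
FHA mortgage insurance premium = $103.13 × 12 = $1,237.56 annually
County property tax = $4,495.56 annually
Combined annual = $1,538.52 + $1,237.56 + $4,495.56 = $7,271.64
Per month = $7,271.64 / 12 = $605.97
Required cushion = 1 × $605.97 = $605.97
Excess over cushion: $1,455.87 − $605.97 = $849.90

$849.90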